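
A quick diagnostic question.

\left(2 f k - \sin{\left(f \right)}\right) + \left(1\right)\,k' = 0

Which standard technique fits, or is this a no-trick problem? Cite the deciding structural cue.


Verdict: a linear integrating factor — the equation is linear in k with coefficient 2 f; multiplying by the integrating factor exp(∫2 f) makes the left side a perfect derivative.


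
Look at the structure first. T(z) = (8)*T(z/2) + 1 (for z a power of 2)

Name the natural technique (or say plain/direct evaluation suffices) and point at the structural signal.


Method: the master substitution — the argument z/2 divides the index by 2; the standard z = 2^m substitution converts it to a constant-shift recurrence.


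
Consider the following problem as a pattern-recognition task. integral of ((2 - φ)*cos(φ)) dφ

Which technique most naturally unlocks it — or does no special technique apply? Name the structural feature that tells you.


Method: integration by parts — a polynomial factor 2 - φ multiplies cos(φ); differentiating 2 - φ lowers its degree while cos(φ) integrates cleanly, so parts wins.


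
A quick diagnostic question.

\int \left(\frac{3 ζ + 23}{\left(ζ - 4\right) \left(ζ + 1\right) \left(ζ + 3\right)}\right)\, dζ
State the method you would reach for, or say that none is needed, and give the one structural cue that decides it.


Diagnosis: partial fractions — the bottom factors while the top stays lower-degree — split into simple fractions and integrate piece by piece.


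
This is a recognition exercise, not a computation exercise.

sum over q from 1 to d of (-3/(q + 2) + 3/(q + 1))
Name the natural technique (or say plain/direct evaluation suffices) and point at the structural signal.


Diagnosis: telescoping — the generic term is a one-step difference of 3/(q + 1), so partial sums shortcut to endpoint evaluation.


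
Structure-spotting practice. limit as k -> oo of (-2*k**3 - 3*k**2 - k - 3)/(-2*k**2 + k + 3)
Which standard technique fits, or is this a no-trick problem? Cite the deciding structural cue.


Diagnosis: dominant-term comparison — at large k only the top-degree terms survive; compare the leading terms and the limit falls out. Differentiating the expression as a single quotient would eventually settle it as well; matching dominant growth settles it immediately.


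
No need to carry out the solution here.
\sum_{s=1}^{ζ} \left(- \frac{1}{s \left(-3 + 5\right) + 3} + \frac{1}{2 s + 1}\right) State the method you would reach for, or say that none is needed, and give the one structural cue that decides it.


Technique: telescoping — consecutive terms evaluate one function at adjacent indices (\frac{1}{2 s + 1} is its current value): one term's tail is the next term's head, so the chain collapses.


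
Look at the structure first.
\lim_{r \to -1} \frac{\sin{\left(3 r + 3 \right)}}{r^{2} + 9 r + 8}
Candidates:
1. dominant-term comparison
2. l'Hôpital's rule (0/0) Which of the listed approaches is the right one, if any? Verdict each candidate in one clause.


Diagnosis: l'Hôpital's rule (0/0) — the 0/0 form at -1 is the signature situation for l'Hôpital's rule. A first-order expansion at the point is an equally standard path; the rule packages it.
- dominant-term comparison — leading-power comparison does not apply to this form.
- l'Hôpital's rule (0/0) — yes — fits the structure here.


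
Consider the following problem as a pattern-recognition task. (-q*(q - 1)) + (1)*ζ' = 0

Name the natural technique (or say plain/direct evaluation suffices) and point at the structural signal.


Technique: no special technique — solved for the derivative, no ζ appears — this is antidifferentiation in q wearing ODE clothing.


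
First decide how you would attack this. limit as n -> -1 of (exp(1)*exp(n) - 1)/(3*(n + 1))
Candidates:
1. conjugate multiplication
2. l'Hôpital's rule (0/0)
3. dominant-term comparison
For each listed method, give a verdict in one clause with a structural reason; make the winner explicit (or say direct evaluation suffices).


Technique: l'Hôpital's rule (0/0) — both numerator and denominator vanish at -1: the genuine 0/0 indeterminate that l'Hôpital exists for. A first-order expansion at the point is an equally standard path; the rule packages it.
- conjugate multiplication — there are no radicals in tension whose conjugate would simplify matters.
- l'Hôpital's rule (0/0) — yes, a natural case for it.
- dominant-term comparison — this limit is not decided by comparing leading-term growth at infinity.


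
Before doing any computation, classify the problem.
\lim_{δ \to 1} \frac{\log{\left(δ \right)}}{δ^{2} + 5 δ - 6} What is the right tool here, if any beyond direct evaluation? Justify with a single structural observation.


Technique: l'Hôpital's rule (0/0) — plug in 1: top and bottom both hit zero, so differentiate each and retry. One could equally expand both pieces locally and compare leading terms; the rule does that in one stroke.


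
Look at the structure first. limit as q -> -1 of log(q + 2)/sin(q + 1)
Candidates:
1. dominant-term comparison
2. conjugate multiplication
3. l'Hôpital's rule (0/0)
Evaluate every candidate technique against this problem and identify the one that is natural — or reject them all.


Method: l'Hôpital's rule (0/0) — numerator and denominator both vanish at -1 — a genuine 0/0 form, which is exactly when l'Hôpital applies. Expanding numerator and denominator to first order gives the same value — the rule automates exactly that.
- dominant-term comparison: no dominant power emerges to decide the limit by degree comparison.
- conjugate multiplication — no difference of divergent radicals appears, so rationalizing has nothing to cancel.
- l'Hôpital's rule (0/0) — applicable, and directly so.


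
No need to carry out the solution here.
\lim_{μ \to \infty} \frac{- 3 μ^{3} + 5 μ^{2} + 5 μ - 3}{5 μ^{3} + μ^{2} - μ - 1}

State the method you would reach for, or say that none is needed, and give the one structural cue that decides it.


Technique: dominant-term comparison — as μ grows, only the highest-degree terms matter — compare leading terms and read the limit off. l'Hôpital's at-infinity variant applies to the expression viewed as a single quotient; the leading-term comparison is the direct route.


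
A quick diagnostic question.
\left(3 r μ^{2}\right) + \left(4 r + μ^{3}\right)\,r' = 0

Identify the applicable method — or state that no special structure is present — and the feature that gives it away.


Method: the exact-equation method — d/dr of 3 r μ^{2} equals d/dμ of 4 r + μ^{3}: the form is a total differential of one potential — integrate it exactly.


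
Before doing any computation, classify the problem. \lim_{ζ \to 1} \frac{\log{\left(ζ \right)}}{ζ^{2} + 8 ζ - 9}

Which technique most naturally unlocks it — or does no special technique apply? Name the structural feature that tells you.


Diagnosis: l'Hôpital's rule (0/0) — substituting 1 gives 0 over 0; differentiate top and bottom once and re-evaluate. The standard small-argument limits would also carry it; the rule is the systematic route.


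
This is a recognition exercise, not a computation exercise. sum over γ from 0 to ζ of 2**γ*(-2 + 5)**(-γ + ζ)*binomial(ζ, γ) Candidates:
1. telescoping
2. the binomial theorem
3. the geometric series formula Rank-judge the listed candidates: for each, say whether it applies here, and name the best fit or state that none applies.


Technique: the binomial theorem — binomial(ζ, γ) weighting matched powers of 2 and (-2 + 5) is the expanded form of (2 + (-2 + 5))^ζ — fold it back up.
- telescoping: writing out consecutive terms as given produces no pairwise cancellation.
- the binomial theorem: yes — fits the structure here.
- the geometric series formula — the term-to-term ratio changes with the index, so the geometric formula cannot close it.


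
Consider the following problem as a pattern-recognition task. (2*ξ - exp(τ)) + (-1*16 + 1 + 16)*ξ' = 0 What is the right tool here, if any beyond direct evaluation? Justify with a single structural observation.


Verdict: a linear integrating factor — arrange it as ξ' + 2·ξ = (the forcing term) and the integrating factor does the rest.


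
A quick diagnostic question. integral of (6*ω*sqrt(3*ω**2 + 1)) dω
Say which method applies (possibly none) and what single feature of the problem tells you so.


Method: u-substitution — gathered as a product, the integrand carries the factor 6*ω — up to a constant, the derivative of the inner expression 3*ω**2 + 1 — so u = 3*ω**2 + 1 collapses the integral.


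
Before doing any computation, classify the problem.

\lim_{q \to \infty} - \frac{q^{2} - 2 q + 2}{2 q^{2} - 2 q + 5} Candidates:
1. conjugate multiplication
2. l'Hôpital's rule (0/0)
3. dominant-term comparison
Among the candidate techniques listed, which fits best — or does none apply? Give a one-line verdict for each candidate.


Method: dominant-term comparison — at large q only the top-degree terms survive; compare the leading terms and the limit falls out.
- conjugate multiplication — no difference of divergent radicals appears, so rationalizing has nothing to cancel.
- l'Hôpital's rule (0/0) — viewed as a single quotient this runs to ∞/∞, not the 0/0 clash this candidate addresses; an at-infinity variant of the rule would resolve it, but comparing leading growth reads the answer without differentiating.
- dominant-term comparison: yes, a natural case for it.


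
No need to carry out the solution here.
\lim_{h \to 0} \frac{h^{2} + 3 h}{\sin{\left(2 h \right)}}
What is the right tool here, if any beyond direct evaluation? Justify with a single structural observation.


Method: l'Hôpital's rule (0/0) — both numerator and denominator vanish at 0: the genuine 0/0 indeterminate that l'Hôpital exists for. The standard small-argument limits would also carry it; the rule is the systematic route.


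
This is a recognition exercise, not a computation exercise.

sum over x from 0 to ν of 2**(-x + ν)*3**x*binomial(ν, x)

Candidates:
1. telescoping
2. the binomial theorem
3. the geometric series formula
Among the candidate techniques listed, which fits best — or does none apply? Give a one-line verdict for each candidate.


Best approach: the binomial theorem — binomial coefficients against complementary powers of 3 and 2: recognize the binomial expansion and resum.
- telescoping: writing out consecutive terms as given produces no pairwise cancellation.
- the binomial theorem — yes — fits the structure here.
- the geometric series formula: dividing successive terms gives an index-dependent quantity, not a constant.


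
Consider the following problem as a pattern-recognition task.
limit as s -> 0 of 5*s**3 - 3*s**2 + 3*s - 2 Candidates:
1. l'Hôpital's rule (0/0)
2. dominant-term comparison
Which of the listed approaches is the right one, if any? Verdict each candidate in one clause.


Best approach: no special technique — the function is continuous at 0; evaluation is itself the limit, no machinery required.
- l'Hôpital's rule (0/0): evaluation at the point is determinate, so the rule has nothing to repair.
- dominant-term comparison: leading-power comparison does not apply to this form.


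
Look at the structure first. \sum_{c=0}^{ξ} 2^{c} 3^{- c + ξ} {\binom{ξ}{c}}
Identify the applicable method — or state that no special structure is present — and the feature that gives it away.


Method: the binomial theorem — {\binom{ξ}{c}} weighting matched powers of 2 and 3 is the expanded form of (2 + 3)^ξ — fold it back up.


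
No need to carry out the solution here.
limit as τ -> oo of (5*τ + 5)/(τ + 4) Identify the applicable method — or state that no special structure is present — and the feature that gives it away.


Best approach: dominant-term comparison — growth-rate triage: the leading powers of τ decide the limit, everything else is noise. As a single quotient, the ∞/∞ shape would yield to repeated differentiation as well — the growth comparison gets there in one look.


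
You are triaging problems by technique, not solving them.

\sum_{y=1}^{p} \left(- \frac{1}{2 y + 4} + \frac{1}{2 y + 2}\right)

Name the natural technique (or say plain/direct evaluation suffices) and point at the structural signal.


Best approach: telescoping — spot the paired structure — each term adds \frac{1}{2 y + 2} and subtracts its successor value, which the next term restores: the definition of a telescoping chain.


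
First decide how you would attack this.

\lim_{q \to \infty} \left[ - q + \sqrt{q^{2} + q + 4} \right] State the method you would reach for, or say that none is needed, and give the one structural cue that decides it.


Technique: conjugate multiplication — both pieces blow up but their difference is finite; the conjugate trick rationalizes \sqrt{q^{2} + q + 4} - q.


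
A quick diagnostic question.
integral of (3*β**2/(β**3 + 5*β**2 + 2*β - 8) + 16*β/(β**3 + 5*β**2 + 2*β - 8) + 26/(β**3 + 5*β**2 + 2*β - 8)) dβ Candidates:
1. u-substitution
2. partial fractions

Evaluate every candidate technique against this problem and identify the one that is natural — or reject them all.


Verdict: partial fractions — rational integrand, reducible denominator β**3 + 5*β**2 + 2*β - 8: decompose first, integrate second.
- u-substitution: no subexpression of the integrand serves as a whole-integral substitution inner — individual terms may offer their own, but none carries its derivative as a factor of the full integrand; a working change of variable would have to be constructed from outside the expression.
- partial fractions: applies; the problem has the shape this method handles.


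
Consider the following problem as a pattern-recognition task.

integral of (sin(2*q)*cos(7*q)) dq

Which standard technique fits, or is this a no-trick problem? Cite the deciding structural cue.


Method: a trigonometric identity — two different frequencies multiply in sin(2*q)*cos(7*q); the product-to-sum formula separates them.


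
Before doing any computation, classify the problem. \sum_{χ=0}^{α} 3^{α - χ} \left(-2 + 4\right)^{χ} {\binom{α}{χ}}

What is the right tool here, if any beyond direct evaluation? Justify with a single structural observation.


Diagnosis: the binomial theorem — the binomial coefficients weight matched powers of (-2 + 4) and 3, which is exactly the expansion of a binomial power.


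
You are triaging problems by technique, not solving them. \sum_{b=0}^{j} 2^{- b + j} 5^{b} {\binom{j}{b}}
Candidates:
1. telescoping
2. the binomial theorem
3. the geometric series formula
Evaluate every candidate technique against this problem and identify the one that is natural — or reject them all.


Diagnosis: the binomial theorem — the binomial coefficients weight matched powers of 5 and 2, which is exactly the expansion of a binomial power.
- telescoping — the summand is not presented as a shifted difference — a telescoping rewrite may exist, but the displayed structure does not offer one.
- the binomial theorem — applicable, and directly so.
- the geometric series formula: consecutive terms are not related by a fixed multiplier.


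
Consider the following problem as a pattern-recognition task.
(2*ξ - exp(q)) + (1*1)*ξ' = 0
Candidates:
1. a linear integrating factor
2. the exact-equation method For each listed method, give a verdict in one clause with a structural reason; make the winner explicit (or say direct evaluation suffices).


Technique: a linear integrating factor — the equation is linear in ξ with coefficient 2; multiplying by the integrating factor exp(∫2) makes the left side a perfect derivative.
- a linear integrating factor: applies; the problem has the shape this method handles.
- the exact-equation method: exactness fails on the nose — the mixed partials do not match.


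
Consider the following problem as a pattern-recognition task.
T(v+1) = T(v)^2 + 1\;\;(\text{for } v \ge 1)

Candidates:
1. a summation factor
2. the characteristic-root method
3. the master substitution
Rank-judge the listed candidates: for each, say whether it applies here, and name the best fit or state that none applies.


Technique: no special technique — the update rule curves (it is not linear in the unknown sequence), so no superposition-based closed form attaches — iterate or study it directly.
- a summation factor: no summation factor applies — the rule is not linear in the sequence values.
- the characteristic-root method — nonlinearity rules out exponential-mode superposition from the start.
- the master substitution — there is no divide-the-index recursive argument.


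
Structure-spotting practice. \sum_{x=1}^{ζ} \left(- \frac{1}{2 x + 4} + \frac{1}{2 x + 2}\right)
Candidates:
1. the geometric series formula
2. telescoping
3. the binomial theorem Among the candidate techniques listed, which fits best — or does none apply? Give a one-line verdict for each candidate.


Verdict: telescoping — write out three consecutive terms and watch the interior cancel: the advanced copy one term subtracts reappears as the very next term's leading piece, pair after pair.
- the geometric series formula — no single multiplier carries one term to the next throughout the sum.
- telescoping — yes, a natural case for it.
- the binomial theorem: no binomial coefficients pair up with complementary powers here.


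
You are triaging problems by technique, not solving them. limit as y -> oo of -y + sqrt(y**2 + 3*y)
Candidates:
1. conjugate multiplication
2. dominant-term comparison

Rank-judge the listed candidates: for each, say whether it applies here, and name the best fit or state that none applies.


Diagnosis: conjugate multiplication — divergence minus divergence hides a finite answer — expose it by pairing sqrt(y**2 + 3*y) - y with its conjugate.
- conjugate multiplication: applicable, and directly so.
- dominant-term comparison: this is not a rational comparison of growth rates at infinity.


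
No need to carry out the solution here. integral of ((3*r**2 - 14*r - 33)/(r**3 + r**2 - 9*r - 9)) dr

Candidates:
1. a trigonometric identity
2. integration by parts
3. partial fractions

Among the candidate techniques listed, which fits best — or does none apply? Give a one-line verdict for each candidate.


Verdict: partial fractions — the factorization of r**3 + r**2 - 9*r - 9 is the whole battle; after it, each term is a table integral.
- a trigonometric identity: there is no trigonometric structure at all — the integrand carries no sine or cosine to rewrite.
- integration by parts — the nonconstant-polynomial-times-standard-kernel pattern (an exp, sine, cosine, or logarithm partner) is absent.
- partial fractions — a fit — the right tool for this form.


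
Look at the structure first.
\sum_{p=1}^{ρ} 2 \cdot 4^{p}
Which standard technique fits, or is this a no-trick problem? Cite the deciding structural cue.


Verdict: the geometric series formula — the ratio of consecutive terms is the constant 4, independent of the index — a geometric sum.


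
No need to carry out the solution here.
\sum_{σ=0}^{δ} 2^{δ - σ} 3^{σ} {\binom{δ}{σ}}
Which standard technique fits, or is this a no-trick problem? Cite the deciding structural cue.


Best approach: the binomial theorem — the summand is term σ of a binomial expansion in 3 and 2; the whole sum is a single power.


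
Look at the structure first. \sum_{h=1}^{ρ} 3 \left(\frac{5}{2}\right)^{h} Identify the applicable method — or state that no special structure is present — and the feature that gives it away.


Method: the geometric series formula — each summand is the previous one scaled by \frac{5}{2}; that constant multiplier is itself the geometric structure.


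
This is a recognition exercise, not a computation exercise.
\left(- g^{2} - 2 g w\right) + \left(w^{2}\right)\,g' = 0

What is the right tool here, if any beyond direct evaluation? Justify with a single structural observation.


Diagnosis: the homogeneous substitution — the slope's numerator and denominator share total degree; set v = g/w and the equation drops to separable form. Rearranged, this also fits the Bernoulli template directly; the homogeneous substitution reads the structure without the rearrangement.


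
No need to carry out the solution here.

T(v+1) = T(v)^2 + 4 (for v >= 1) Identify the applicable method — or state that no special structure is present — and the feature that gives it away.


Best approach: no special technique — once the recursion is nonlinear, characteristic roots, master substitutions, and summation factors are all off the table.


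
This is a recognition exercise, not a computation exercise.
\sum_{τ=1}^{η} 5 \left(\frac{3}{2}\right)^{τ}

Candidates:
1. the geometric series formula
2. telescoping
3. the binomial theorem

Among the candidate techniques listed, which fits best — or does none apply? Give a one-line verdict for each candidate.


Method: the geometric series formula — the ratio of consecutive terms is the constant \frac{3}{2}, independent of the index — a geometric sum.
- the geometric series formula — applies; the problem has the shape this method handles.
- telescoping: in the displayed form, no term reappears at a neighboring index to cancel against.
- the binomial theorem: no binomial coefficients pair up with complementary powers here.


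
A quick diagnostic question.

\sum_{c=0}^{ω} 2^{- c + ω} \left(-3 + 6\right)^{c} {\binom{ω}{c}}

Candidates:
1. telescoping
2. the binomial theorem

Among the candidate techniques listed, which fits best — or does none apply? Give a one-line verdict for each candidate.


Verdict: the binomial theorem — terms weighting {\binom{ω}{c}} against matched powers of (-3 + 6) and 2 reassemble into ((-3 + 6) + 2)^ω by the binomial theorem.
- telescoping — the terms as presented offer no neighboring cancellation — a telescoping rewrite may exist, but the displayed structure does not hand one over.
- the binomial theorem: a fit — the right tool for this form.


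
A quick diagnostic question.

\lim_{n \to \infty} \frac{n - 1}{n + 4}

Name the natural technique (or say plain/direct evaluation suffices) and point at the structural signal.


Best approach: dominant-term comparison — growth-rate triage: the leading powers of n decide the limit, everything else is noise. Differentiating the expression as a single quotient would eventually settle it as well; matching dominant growth settles it immediately.


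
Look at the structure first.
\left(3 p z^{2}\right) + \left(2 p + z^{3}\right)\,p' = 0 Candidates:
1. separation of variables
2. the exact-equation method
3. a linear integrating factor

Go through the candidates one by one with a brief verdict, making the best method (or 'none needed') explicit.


Verdict: the exact-equation method — this form is already the differential of something: the matching mixed partials of 3 p z^{2} and 2 p + z^{3} prove it.
- separation of variables — the two dependences do not factor apart.
- the exact-equation method: yes, a natural case for it.
- a linear integrating factor — the unknown enters nonlinearly (through a power, a denominator, or a transcendental function), which the linear integrating-factor recipe cannot absorb as-is — any repair would come from a preliminary substitution, not the factor.


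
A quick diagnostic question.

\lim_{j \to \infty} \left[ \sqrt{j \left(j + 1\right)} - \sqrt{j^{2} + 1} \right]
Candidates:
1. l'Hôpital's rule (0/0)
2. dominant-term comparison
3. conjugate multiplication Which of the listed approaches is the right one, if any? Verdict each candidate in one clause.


Diagnosis: conjugate multiplication — an infinity-minus-infinity difference with a surviving radical — multiply by the conjugate to cancel the divergence.
- l'Hôpital's rule (0/0): substitution produces ∞ − ∞ rather than a vanishing quotient; the rule needs a 0/0 ratio to act on.
- dominant-term comparison — this is not a rational comparison of growth rates at infinity.
- conjugate multiplication — yes, a natural case for it.


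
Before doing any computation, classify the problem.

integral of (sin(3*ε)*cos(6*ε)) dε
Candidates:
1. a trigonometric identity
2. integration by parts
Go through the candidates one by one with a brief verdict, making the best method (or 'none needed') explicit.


Diagnosis: a trigonometric identity — two different frequencies multiply in sin(3*ε)*cos(6*ε); the product-to-sum formula separates them.
- a trigonometric identity: applies; the problem has the shape this method handles.
- integration by parts — not the fit here: there is no polynomial factor to ladder down — parts can still close the trigonometric product by recursion, though the identity rewrite is the direct route.


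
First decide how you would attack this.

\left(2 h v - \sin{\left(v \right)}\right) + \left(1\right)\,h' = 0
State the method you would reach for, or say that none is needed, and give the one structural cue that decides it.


Verdict: a linear integrating factor — the unknown enters only to the first power against a nonzero forcing term — the integrating-factor template applies directly.


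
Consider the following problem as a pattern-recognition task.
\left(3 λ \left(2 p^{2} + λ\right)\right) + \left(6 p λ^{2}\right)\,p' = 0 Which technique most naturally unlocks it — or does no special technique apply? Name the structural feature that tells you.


Verdict: the exact-equation method — the mixed-partials test passes for 3 λ \left(2 p^{2} + λ\right) and 6 p λ^{2}, so a potential function exists as presented.


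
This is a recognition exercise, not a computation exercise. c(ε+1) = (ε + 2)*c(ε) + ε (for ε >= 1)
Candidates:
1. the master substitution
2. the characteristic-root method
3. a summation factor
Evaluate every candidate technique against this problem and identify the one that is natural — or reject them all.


Diagnosis: a summation factor — the coefficient ε + 2 drifts with the index, so no fixed root exists; normalizing by the cumulative product telescopes it.
- the master substitution — the recursive argument is a shift of the index, not a fixed fraction of it.
- the characteristic-root method — the coefficients change with the index, which the root method cannot absorb.
- a summation factor — a fit — the right tool for this form.


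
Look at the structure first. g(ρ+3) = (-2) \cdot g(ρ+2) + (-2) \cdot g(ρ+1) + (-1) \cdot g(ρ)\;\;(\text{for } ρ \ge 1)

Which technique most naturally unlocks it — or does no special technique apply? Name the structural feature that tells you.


Verdict: the characteristic-root method — the recurrence treats every index alike (constant coefficients, no forcing) — precisely the regime where r^ρ trials close it.


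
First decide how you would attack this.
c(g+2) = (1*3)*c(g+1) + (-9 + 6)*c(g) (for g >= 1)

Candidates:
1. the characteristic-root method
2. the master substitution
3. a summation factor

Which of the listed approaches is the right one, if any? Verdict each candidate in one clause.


Diagnosis: the characteristic-root method — shift-invariance with fixed coefficients calls for exponential trials; the characteristic polynomial finds every r^g.
- the characteristic-root method — a fit — the right tool for this form.
- the master substitution — the recursive argument is a shift of the index, not a fixed fraction of it.
- a summation factor — a summation factor telescopes one-step recursions; this one carries higher-order memory.


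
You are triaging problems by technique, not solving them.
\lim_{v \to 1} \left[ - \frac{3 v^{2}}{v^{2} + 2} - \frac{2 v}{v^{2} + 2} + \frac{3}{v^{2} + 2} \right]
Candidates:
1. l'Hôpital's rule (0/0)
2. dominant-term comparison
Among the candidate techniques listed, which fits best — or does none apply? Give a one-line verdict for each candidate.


Diagnosis: no special technique — no zero denominators, no indeterminate clash at 1 — substitute and read off the value.
- l'Hôpital's rule (0/0): substituting the point gives a finite value outright — there is no indeterminate clash to repair.
- dominant-term comparison — this limit is not decided by comparing leading-term growth at infinity.


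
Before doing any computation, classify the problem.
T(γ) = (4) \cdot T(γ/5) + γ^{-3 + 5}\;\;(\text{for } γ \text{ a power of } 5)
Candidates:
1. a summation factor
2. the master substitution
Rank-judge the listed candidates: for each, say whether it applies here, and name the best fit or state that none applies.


Verdict: the master substitution — the argument shrinks by the factor 5, so measure the index on a logarithmic scale and the recursion becomes a shift.
- a summation factor: a divided-index call is outside the fixed-shift first-order family a summation factor normalizes.
- the master substitution: applicable, and directly so.


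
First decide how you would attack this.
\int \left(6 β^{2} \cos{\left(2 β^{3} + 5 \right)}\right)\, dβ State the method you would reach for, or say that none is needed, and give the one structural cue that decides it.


Verdict: u-substitution — a chain-rule shadow: 6 β^{2} alongside a function of 2 β^{3} + 5 means u = 2 β^{3} + 5 unwinds the composition in one step.


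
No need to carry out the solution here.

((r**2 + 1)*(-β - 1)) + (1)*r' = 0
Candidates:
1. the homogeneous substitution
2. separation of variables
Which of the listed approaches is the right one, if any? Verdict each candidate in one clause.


Technique: separation of variables — all dependence on the two variables factors apart, the defining separable shape.
- the homogeneous substitution — the slope changes under joint rescaling, failing the degree-zero test.
- separation of variables — yes — fits the structure here.


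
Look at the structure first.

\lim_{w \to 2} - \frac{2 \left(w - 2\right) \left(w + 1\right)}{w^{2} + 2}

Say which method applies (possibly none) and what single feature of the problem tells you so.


Method: no special technique — no zero denominators, no indeterminate clash at 2 — substitute and read off the value.


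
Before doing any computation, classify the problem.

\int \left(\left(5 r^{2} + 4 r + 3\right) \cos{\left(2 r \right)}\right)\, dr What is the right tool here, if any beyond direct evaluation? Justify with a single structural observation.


Verdict: integration by parts — the integrand splits as 5 r^{2} + 4 r + 3 times \cos{\left(2 r \right)} — repeatedly differentiating the polynomial part kills it, which is the parts ladder.


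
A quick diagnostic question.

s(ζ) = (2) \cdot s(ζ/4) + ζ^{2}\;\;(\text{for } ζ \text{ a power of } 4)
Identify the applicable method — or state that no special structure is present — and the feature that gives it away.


Verdict: the master substitution — the argument shrinks by the factor 4, so measure the index on a logarithmic scale and the recursion becomes a shift.


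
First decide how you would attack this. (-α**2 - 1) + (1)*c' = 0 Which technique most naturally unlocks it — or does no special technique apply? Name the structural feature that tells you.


Best approach: no special technique — the slope is a function of α alone, so integrate both sides directly.


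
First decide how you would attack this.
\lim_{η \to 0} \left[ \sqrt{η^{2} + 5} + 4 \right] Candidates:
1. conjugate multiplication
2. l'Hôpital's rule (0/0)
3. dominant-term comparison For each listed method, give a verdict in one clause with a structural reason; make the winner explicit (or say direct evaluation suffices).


Technique: no special technique — nothing blocks direct substitution at 0: plug in and finish.
- conjugate multiplication: no divergent radical difference is present for a conjugate pair to cancel.
- l'Hôpital's rule (0/0): evaluation at the point is determinate, so the rule has nothing to repair.
- dominant-term comparison: no dominant-degree comparison decides it.


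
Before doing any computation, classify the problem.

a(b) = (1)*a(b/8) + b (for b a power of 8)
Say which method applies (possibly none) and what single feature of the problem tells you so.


Method: the master substitution — the recursive call is at index b/8 rather than a shift, a divide-and-conquer shape — substituting b = 8^m linearizes it.


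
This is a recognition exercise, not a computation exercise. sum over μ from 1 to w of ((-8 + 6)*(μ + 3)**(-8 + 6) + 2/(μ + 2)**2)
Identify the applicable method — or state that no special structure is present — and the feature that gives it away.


Verdict: telescoping — the summand is 2/(μ + 2)**2 minus the same expression shifted by one, so consecutive terms cancel in pairs.


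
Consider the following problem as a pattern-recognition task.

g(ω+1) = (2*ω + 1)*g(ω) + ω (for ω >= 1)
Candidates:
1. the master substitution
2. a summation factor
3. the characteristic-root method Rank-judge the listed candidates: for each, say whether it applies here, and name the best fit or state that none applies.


Diagnosis: a summation factor — normalize by the running product of 2*ω + 1: the left side becomes a difference, and differences sum.
- the master substitution: the recursion shifts the index rather than dividing it.
- a summation factor: yes, a natural case for it.
- the characteristic-root method: an index-dependent weight blocks the pure exponential ansatz.


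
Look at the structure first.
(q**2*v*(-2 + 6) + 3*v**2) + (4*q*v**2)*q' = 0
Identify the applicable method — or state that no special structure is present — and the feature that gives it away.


Method: the exact-equation method — equality of cross partials is the green light — assemble the potential function term by term.


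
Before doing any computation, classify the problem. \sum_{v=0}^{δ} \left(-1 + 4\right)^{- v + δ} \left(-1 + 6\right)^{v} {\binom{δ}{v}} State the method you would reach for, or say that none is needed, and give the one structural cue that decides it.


Diagnosis: the binomial theorem — the summand is term v of a binomial expansion in (-1 + 6) and (-1 + 4); the whole sum is a single power.


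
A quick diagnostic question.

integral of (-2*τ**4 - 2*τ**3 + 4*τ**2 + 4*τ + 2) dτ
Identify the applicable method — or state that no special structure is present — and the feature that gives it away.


Best approach: no special technique — nothing composite, nothing rational, nothing trigonometric — each constant-multiple power of τ integrates by the power rule alone.


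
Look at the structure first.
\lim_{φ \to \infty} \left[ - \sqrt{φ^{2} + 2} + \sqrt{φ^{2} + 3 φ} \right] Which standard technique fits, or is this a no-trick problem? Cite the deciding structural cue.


Method: conjugate multiplication — the difference \sqrt{φ^{2} + 3 φ} - \sqrt{φ^{2} + 2} is an ∞ − ∞ stalemate; its conjugate partner breaks the tie.


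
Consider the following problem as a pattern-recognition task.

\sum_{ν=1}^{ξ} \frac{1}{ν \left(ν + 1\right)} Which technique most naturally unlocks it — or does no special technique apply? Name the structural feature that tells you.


Diagnosis: telescoping — poles of \frac{1}{ν \left(ν + 1\right)} differ by an integer, the telltale of a telescoping partial-fraction sum.


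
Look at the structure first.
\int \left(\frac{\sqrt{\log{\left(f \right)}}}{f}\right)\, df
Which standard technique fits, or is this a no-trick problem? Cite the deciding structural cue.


Best approach: u-substitution — collected, the integrand has one factor that is, up to a constant, the derivative of an inner expression the rest depends on — substitute for that inner expression.


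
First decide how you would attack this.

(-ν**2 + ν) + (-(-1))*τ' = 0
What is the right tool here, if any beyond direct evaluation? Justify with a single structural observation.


Diagnosis: no special technique — the slope is a function of ν alone, so integrate both sides directly.


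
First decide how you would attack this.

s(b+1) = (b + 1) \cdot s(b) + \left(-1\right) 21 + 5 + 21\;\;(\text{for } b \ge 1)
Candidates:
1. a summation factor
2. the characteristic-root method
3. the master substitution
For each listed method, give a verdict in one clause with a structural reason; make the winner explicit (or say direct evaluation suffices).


Best approach: a summation factor — one step of memory with a weight b + 1 that changes as the index grows — the summation-factor construction is built for this.
- a summation factor: applicable, and directly so.
- the characteristic-root method — an index-dependent weight blocks the pure exponential ansatz.
- the master substitution: with no divided-index recursive call, reindexing by powers of a base buys nothing.


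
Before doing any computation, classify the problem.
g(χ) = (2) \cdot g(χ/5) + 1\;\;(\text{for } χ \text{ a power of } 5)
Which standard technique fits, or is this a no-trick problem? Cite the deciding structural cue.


Method: the master substitution — treat m = log base 5 of χ as the new clock: one recursion step advances m by one while χ scales by 5.


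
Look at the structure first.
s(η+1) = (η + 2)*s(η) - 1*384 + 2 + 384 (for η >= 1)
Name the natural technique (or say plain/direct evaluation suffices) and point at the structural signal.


Method: a summation factor — it is first-order linear but the coefficient η + 2 depends on the index, so multiply through by a summation factor to telescope it.


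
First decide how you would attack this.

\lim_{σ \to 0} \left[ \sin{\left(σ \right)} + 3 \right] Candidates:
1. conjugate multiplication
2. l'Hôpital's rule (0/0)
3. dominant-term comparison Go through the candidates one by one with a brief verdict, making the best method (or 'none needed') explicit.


Verdict: no special technique — the expression is continuous at 0 — substitute and evaluate; no indeterminate form appears.
- conjugate multiplication: there is no infinity-minus-infinity radical difference to rationalize.
- l'Hôpital's rule (0/0): substituting the point produces a determinate value, not a 0 over 0 clash.
- dominant-term comparison: leading-power comparison does not apply to this form.


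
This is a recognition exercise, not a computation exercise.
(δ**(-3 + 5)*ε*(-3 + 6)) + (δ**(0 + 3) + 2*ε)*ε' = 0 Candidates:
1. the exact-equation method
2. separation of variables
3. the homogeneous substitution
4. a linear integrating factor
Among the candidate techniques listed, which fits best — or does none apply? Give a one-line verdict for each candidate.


Diagnosis: the exact-equation method — equality of cross partials is the green light — assemble the potential function term by term.
- the exact-equation method: yes — fits the structure here.
- separation of variables — the two dependences do not factor apart.
- the homogeneous substitution: the ratio of the variables does not determine the slope.
- a linear integrating factor — a nonlinear term in the unknown puts this outside the integrating-factor template.


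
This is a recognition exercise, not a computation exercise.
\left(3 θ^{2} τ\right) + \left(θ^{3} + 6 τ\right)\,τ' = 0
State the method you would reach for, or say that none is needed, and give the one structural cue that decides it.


Verdict: the exact-equation method — take the mixed partials of 3 θ^{2} τ and θ^{3} + 6 τ: they are equal, which certifies an exact differential.


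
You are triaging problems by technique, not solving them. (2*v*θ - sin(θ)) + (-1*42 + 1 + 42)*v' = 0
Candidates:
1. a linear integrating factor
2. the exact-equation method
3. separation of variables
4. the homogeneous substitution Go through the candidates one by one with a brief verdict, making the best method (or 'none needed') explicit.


Technique: a linear integrating factor — the unknown enters only to the first power against a nonzero forcing term — the integrating-factor template applies directly.
- a linear integrating factor — a fit — the right tool for this form.
- the exact-equation method: the cross partial derivatives disagree, so no single potential exists.
- separation of variables — no division isolates the independent variable from the unknown.
- the homogeneous substitution — the slope does not depend on the ratio of the variables alone.
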